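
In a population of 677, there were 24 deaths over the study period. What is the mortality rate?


Mortality rate = 24 / 677 = 0.035451 ≈ 0.0355

0.0355


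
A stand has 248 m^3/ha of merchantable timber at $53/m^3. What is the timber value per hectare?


Value = 248 * 53 = $13144/ha

$13144/ha


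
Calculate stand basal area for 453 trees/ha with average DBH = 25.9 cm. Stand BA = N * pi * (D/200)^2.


(D/200)^2 = (25.9/200)^2 = 0.1295^2 = 0.01677025
Individual BA = 3.141593 * 0.01677025 = 0.0526853 m^2
Stand BA = 453 * 0.0526853 = 23.8664 ≈ 23.87 m^2/ha

23.87 m^2/ha


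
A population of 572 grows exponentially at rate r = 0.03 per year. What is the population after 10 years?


r*t = 0.03 * 10 = 0.3
exp(0.3) = 1.34986
N = 572 * 1.34986 = 772.120 ≈ 772

772


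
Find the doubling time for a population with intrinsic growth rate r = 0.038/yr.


td = ln(2) / 0.038 = 0.693147 / 0.038 = 18.2407 ≈ 18.2 years

18.2 years


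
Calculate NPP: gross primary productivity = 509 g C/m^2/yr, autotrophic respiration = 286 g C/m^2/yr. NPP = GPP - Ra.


NPP = GPP - Ra = 509 - 286 = 223 g C/m^2/yr

223 g C/m^2/yr


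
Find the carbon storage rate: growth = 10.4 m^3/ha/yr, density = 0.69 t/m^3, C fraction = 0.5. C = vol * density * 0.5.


C = 10.4 * 0.69 * 0.5 = 3.588 ≈ 3.59 t C/ha/yr

3.59 t C/ha/yr


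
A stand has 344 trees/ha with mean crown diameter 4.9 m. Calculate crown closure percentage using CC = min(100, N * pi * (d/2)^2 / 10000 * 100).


(d/2)^2 = (4.9/2)^2 = 2.45^2 = 6.0025
Crown area = 3.141593 * 6.0025 = 18.8574 m^2
N * area / 10000 * 100 = 344 * 18.8574 / 10000 * 100 = 64.8695
CC = min(100, 64.8695) = 64.8695 ≈ 64.9%

64.9%


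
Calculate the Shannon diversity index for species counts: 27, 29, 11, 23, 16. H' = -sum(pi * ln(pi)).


Total N = 27 + 29 + 11 + 23 + 16 = 106
Per-species terms:
  p = 27/106 = 0.254717; ln(p) = -1.367602; p*ln(p) = 0.254717 * (-1.367602) = -0.348351
  p = 29/106 = 0.273585; ln(p) = -1.296143; p*ln(p) = 0.273585 * (-1.296143) = -0.354605
  p = 11/106 = 0.103774; ln(p) = -2.265540; p*ln(p) = 0.103774 * (-2.265540) = -0.235104
  p = 23/106 = 0.216981; ln(p) = -1.527945; p*ln(p) = 0.216981 * (-1.527945) = -0.331535
  p = 16/106 = 0.150943; ln(p) = -1.890853; p*ln(p) = 0.150943 * (-1.890853) = -0.285411
sum(p*ln(p)) = (-0.348351) + (-0.354605) + (-0.235104) + (-0.331535) + (-0.285411) = -1.555006
H' = -(-1.555006) = 1.555006 ≈ 1.5550

1.5550


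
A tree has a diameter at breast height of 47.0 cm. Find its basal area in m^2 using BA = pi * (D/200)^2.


D/200 = 47.0/200 = 0.235 m
(D/200)^2 = 0.235^2 = 0.055225
BA = 3.141593 * 0.055225 = 0.173494 ≈ 0.1735 m^2

0.1735 m^2


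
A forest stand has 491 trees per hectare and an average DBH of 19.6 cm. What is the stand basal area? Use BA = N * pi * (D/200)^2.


(D/200)^2 = (19.6/200)^2 = 0.098^2 = 0.009604
Individual BA = 3.141593 * 0.009604 = 0.0301719 m^2
Stand BA = 491 * 0.0301719 = 14.8144 ≈ 14.81 m^2/ha

14.81 m^2/ha


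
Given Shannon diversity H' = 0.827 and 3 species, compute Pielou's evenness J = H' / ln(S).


ln(3) = 1.09861
J = H' / ln(S) = 0.827 / 1.09861 = 0.752769 ≈ 0.7528

0.7528


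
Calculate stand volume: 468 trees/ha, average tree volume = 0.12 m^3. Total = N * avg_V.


V_stand = 468 * 0.12 = 56.16 ≈ 56.2 m^3/ha

56.2 m^3/ha


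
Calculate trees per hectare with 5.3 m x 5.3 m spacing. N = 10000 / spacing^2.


N = 10000 / 5.3^2 = 10000 / 28.09 = 355.999 ≈ 356 trees/ha

356 trees/ha


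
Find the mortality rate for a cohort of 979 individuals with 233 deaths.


Mortality rate = 233 / 979 = 0.237998 ≈ 0.2380

0.2380


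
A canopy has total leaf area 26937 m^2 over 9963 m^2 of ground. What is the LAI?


LAI = 26937 / 9963 = 2.7037 ≈ 2.70

2.70


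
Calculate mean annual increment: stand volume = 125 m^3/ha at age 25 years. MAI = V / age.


MAI = 125 / 25 = 5.00 m^3/ha/yr

5.00 m^3/ha/yr


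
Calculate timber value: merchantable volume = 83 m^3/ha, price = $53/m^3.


Value = 83 * 53 = $4399/ha

$4399/ha


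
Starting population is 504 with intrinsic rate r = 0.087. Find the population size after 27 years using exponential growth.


r*t = 0.087 * 27 = 2.349
exp(2.349) = 10.4751
N = 504 * 10.4751 = 5279.45 ≈ 5279

5279


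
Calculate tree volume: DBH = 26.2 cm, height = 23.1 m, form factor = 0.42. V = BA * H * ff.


(D/200)^2 = (26.2/200)^2 = 0.131^2 = 0.017161
BA = 3.141593 * 0.017161 = 0.0539129 m^2
V = 0.0539129 * 23.1 * 0.42 = 0.523063 ≈ 0.523 m^3

0.523 m^3


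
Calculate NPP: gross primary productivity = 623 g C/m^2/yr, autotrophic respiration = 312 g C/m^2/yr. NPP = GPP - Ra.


NPP = GPP - Ra = 623 - 312 = 311 g C/m^2/yr

311 g C/m^2/yr


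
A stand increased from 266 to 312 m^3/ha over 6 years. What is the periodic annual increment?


PAI = (V2 - V1) / period = (312 - 266) / 6 = 46 / 6 = 7.6667 ≈ 7.67 m^3/ha/yr

7.67 m^3/ha/yr


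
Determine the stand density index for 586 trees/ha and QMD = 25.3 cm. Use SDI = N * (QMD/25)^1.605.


QMD/25 = 25.3/25 = 1.012
(1.012)^1.605 = exp(1.605 * ln(1.012)) = exp(1.605 * 0.0119286) = exp(0.0191454) = 1.01933
SDI = 586 * 1.01933 = 597.327 ≈ 597

597


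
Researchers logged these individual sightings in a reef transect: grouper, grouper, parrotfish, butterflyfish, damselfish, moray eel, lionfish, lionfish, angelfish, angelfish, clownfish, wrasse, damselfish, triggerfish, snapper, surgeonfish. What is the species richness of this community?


Total individuals logged = 16
Distinct species (count of individuals): grouper (2), parrotfish (1), butterflyfish (1), damselfish (2), moray eel (1), lionfish (2), angelfish (2), clownfish (1), wrasse (1), triggerfish (1), snapper (1), surgeonfish (1)
Species richness = number of distinct species = 12

12


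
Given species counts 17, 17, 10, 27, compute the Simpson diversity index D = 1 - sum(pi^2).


Total N = 17 + 17 + 10 + 27 = 71
Per-species terms:
  p = 17/71 = 0.239437; p^2 = 0.239437^2 = 0.057330
  p = 17/71 = 0.239437; p^2 = 0.239437^2 = 0.057330
  p = 10/71 = 0.140845; p^2 = 0.140845^2 = 0.019837
  p = 27/71 = 0.380282; p^2 = 0.380282^2 = 0.144614
sum(p^2) = 0.057330 + 0.057330 + 0.019837 + 0.144614 = 0.279111
D = 1 - 0.279111 = 0.720889 ≈ 0.7209

0.7209


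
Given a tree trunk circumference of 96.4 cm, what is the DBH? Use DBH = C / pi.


DBH = C / pi = 96.4 / 3.141593 = 30.6851 ≈ 30.69 cm

30.69 cm


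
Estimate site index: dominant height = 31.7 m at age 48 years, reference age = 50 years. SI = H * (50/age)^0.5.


50/48 = 1.04167
(1.04167)^0.5 = 1.02062
SI = 31.7 * 1.02062 = 32.3537 ≈ 32.4 m

32.4 m


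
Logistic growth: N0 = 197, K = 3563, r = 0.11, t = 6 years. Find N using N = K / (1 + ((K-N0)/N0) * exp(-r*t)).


(K - N0)/N0 = (3563 - 197)/197 = 3366/197 = 17.0863
r*t = 0.11 * 6 = 0.66; exp(-0.66) = 0.516851
17.0863 * 0.516851 = 8.83107
1 + 8.83107 = 9.83107
N = 3563 / 9.83107 = 362.422 ≈ 362

362


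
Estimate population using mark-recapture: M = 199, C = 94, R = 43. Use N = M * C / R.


N = M * C / R = 199 * 94 / 43 = 18706 / 43 = 435.02 ≈ 435

435 individuals


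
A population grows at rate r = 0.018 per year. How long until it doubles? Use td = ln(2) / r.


td = ln(2) / 0.018 = 0.693147 / 0.018 = 38.5082 ≈ 38.5 years

38.5 years


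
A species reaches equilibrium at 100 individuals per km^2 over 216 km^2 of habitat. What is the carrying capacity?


K = 100 * 216 = 21600 individuals

21600 individuals


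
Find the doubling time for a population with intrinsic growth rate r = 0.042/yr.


td = ln(2) / 0.042 = 0.693147 / 0.042 = 16.5035 ≈ 16.5 years

16.5 years


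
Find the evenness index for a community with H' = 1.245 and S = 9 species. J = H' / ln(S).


ln(9) = 2.19722
J = H' / ln(S) = 1.245 / 2.19722 = 0.566625 ≈ 0.5666

0.5666


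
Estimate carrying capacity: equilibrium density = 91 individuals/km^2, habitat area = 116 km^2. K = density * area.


K = 91 * 116 = 10556 individuals

10556 individuals


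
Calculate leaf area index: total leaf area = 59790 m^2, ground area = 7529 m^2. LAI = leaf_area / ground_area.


LAI = 59790 / 7529 = 7.9413 ≈ 7.94

7.94


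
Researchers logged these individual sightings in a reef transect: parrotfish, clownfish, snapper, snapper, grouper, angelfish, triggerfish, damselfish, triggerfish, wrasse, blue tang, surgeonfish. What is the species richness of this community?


Total individuals logged = 12
Distinct species (count of individuals): parrotfish (1), clownfish (1), snapper (2), grouper (1), angelfish (1), triggerfish (2), damselfish (1), wrasse (1), blue tang (1), surgeonfish (1)
Species richness = number of distinct species = 10

10


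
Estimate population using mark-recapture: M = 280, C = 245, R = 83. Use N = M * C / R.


N = M * C / R = 280 * 245 / 83 = 68600 / 83 = 826.51 ≈ 827

827 individuals


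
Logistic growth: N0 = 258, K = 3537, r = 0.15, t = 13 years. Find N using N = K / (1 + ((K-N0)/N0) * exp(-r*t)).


(K - N0)/N0 = (3537 - 258)/258 = 3279/258 = 12.7093
r*t = 0.15 * 13 = 1.95; exp(-1.95) = 0.142274
12.7093 * 0.142274 = 1.80820
1 + 1.80820 = 2.80820
N = 3537 / 2.80820 = 1259.53 ≈ 1260

1260


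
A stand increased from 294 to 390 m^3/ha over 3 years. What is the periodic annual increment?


PAI = (V2 - V1) / period = (390 - 294) / 3 = 96 / 3 = 32.00 m^3/ha/yr

32.00 m^3/ha/yr


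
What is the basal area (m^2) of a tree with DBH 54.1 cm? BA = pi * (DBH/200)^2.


D/200 = 54.1/200 = 0.2705 m
(D/200)^2 = 0.2705^2 = 0.07317025
BA = 3.141593 * 0.07317025 = 0.229871 ≈ 0.2299 m^2

0.2299 m^2


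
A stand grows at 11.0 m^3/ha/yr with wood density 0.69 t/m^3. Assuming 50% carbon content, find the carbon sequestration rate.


C = 11.0 * 0.69 * 0.5 = 3.795 ≈ 3.80 t C/ha/yr

3.80 t C/ha/yr


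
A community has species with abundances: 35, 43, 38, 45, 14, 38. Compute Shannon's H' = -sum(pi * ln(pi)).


Total N = 35 + 43 + 38 + 45 + 14 + 38 = 213
Per-species terms:
  p = 35/213 = 0.164319; ln(p) = -1.805946; p*ln(p) = 0.164319 * (-1.805946) = -0.296751
  p = 43/213 = 0.201878; ln(p) = -1.600092; p*ln(p) = 0.201878 * (-1.600092) = -0.323023
  p = 38/213 = 0.178404; ln(p) = -1.723705; p*ln(p) = 0.178404 * (-1.723705) = -0.307516
  p = 45/213 = 0.211268; ln(p) = -1.554628; p*ln(p) = 0.211268 * (-1.554628) = -0.328443
  p = 14/213 = 0.065728; ln(p) = -2.722230; p*ln(p) = 0.065728 * (-2.722230) = -0.178927
  p = 38/213 = 0.178404; ln(p) = -1.723705; p*ln(p) = 0.178404 * (-1.723705) = -0.307516
sum(p*ln(p)) = (-0.296751) + (-0.323023) + (-0.307516) + (-0.328443) + (-0.178927) + (-0.307516) = -1.742176
H' = -(-1.742176) = 1.742176 ≈ 1.7422

1.7422


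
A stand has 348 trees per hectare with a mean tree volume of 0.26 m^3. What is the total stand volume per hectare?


V_stand = 348 * 0.26 = 90.48 ≈ 90.5 m^3/ha

90.5 m^3/ha


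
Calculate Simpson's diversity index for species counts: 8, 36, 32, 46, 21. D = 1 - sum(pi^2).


Total N = 8 + 36 + 32 + 46 + 21 = 143
Per-species terms:
  p = 8/143 = 0.055944; p^2 = 0.055944^2 = 0.003130
  p = 36/143 = 0.251748; p^2 = 0.251748^2 = 0.063377
  p = 32/143 = 0.223776; p^2 = 0.223776^2 = 0.050076
  p = 46/143 = 0.321678; p^2 = 0.321678^2 = 0.103477
  p = 21/143 = 0.146853; p^2 = 0.146853^2 = 0.021566
sum(p^2) = 0.003130 + 0.063377 + 0.050076 + 0.103477 + 0.021566 = 0.241626
D = 1 - 0.241626 = 0.758374 ≈ 0.7584

0.7584


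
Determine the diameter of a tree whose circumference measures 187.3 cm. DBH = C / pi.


DBH = C / pi = 187.3 / 3.141593 = 59.6194 ≈ 59.62 cm

59.62 cm


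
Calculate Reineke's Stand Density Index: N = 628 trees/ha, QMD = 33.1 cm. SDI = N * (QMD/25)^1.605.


QMD/25 = 33.1/25 = 1.324
(1.324)^1.605 = exp(1.605 * ln(1.324)) = exp(1.605 * 0.280657) = exp(0.450454) = 1.56902
SDI = 628 * 1.56902 = 985.345 ≈ 985

985


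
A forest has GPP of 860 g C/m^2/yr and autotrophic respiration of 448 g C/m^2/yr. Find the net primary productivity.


NPP = GPP - Ra = 860 - 448 = 412 g C/m^2/yr

412 g C/m^2/yr


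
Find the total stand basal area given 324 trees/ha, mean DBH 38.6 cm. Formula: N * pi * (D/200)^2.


(D/200)^2 = (38.6/200)^2 = 0.193^2 = 0.037249
Individual BA = 3.141593 * 0.037249 = 0.117021 m^2
Stand BA = 324 * 0.117021 = 37.9148 ≈ 37.91 m^2/ha

37.91 m^2/ha


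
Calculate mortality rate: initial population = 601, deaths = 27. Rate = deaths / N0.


Mortality rate = 27 / 601 = 0.044925 ≈ 0.0449

0.0449


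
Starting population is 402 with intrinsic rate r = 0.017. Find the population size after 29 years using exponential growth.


r*t = 0.017 * 29 = 0.493
exp(0.493) = 1.63722
N = 402 * 1.63722 = 658.162 ≈ 658

658


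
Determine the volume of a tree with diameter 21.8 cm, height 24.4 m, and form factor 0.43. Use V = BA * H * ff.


(D/200)^2 = (21.8/200)^2 = 0.109^2 = 0.011881
BA = 3.141593 * 0.011881 = 0.0373253 m^2
V = 0.0373253 * 24.4 * 0.43 = 0.391617 ≈ 0.392 m^3

0.392 m^3


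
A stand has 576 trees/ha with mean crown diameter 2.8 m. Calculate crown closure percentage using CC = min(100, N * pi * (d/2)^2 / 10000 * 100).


(d/2)^2 = (2.8/2)^2 = 1.4^2 = 1.96
Crown area = 3.141593 * 1.96 = 6.15752 m^2
N * area / 10000 * 100 = 576 * 6.15752 / 10000 * 100 = 35.4673
CC = min(100, 35.4673) = 35.4673 ≈ 35.5%

35.5%


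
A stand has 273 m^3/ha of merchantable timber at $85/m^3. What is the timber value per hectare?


Value = 273 * 85 = $23205/ha

$23205/ha


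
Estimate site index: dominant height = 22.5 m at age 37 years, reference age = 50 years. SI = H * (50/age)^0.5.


50/37 = 1.35135
(1.35135)^0.5 = 1.16248
SI = 22.5 * 1.16248 = 26.1558 ≈ 26.2 m

26.2 m


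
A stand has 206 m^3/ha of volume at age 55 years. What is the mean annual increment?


MAI = 206 / 55 = 3.7455 ≈ 3.75 m^3/ha/yr

3.75 m^3/ha/yr


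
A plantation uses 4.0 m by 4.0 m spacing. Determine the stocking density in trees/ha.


N = 10000 / 4.0^2 = 10000 / 16 = 625.000 ≈ 625 trees/ha

625 trees/ha


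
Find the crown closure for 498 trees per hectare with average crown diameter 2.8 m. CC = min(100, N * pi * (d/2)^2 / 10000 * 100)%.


(d/2)^2 = (2.8/2)^2 = 1.4^2 = 1.96
Crown area = 3.141593 * 1.96 = 6.15752 m^2
N * area / 10000 * 100 = 498 * 6.15752 / 10000 * 100 = 30.6644
CC = min(100, 30.6644) = 30.6644 ≈ 30.7%

30.7%


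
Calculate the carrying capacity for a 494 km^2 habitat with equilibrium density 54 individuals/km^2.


K = 54 * 494 = 26676 individuals

26676 individuals


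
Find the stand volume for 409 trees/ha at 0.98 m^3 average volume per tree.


V_stand = 409 * 0.98 = 400.82 ≈ 400.8 m^3/ha

400.8 m^3/ha


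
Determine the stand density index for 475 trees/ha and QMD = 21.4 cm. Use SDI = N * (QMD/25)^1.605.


QMD/25 = 21.4/25 = 0.856
(0.856)^1.605 = exp(1.605 * ln(0.856)) = exp(1.605 * (-0.155485)) = exp(-0.249553) = 0.779149
SDI = 475 * 0.779149 = 370.096 ≈ 370

370


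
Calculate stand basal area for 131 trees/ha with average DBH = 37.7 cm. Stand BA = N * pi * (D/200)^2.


(D/200)^2 = (37.7/200)^2 = 0.1885^2 = 0.03553225
Individual BA = 3.141593 * 0.03553225 = 0.111628 m^2
Stand BA = 131 * 0.111628 = 14.6233 ≈ 14.62 m^2/ha

14.62 m^2/ha


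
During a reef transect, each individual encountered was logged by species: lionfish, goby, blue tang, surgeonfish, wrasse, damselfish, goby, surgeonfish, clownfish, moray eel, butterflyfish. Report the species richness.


Total individuals logged = 11
Distinct species (count of individuals): lionfish (1), goby (2), blue tang (1), surgeonfish (2), wrasse (1), damselfish (1), clownfish (1), moray eel (1), butterflyfish (1)
Species richness = number of distinct species = 9

9


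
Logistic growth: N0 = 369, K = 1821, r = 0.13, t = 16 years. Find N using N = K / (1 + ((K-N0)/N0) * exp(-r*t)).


(K - N0)/N0 = (1821 - 369)/369 = 1452/369 = 3.93496
r*t = 0.13 * 16 = 2.08; exp(-2.08) = 0.124930
3.93496 * 0.124930 = 0.491595
1 + 0.491595 = 1.49160
N = 1821 / 1.49160 = 1220.84 ≈ 1221

1221


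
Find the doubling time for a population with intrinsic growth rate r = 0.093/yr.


td = ln(2) / 0.093 = 0.693147 / 0.093 = 7.45319 ≈ 7.5 years

7.5 years


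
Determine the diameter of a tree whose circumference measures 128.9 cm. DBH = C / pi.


DBH = C / pi = 128.9 / 3.141593 = 41.0301 ≈ 41.03 cm

41.03 cm


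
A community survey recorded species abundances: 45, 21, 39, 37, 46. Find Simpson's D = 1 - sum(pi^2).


Total N = 45 + 21 + 39 + 37 + 46 = 188
Per-species terms:
  p = 45/188 = 0.239362; p^2 = 0.239362^2 = 0.057294
  p = 21/188 = 0.111702; p^2 = 0.111702^2 = 0.012477
  p = 39/188 = 0.207447; p^2 = 0.207447^2 = 0.043034
  p = 37/188 = 0.196809; p^2 = 0.196809^2 = 0.038734
  p = 46/188 = 0.244681; p^2 = 0.244681^2 = 0.059869
sum(p^2) = 0.057294 + 0.012477 + 0.043034 + 0.038734 + 0.059869 = 0.211408
D = 1 - 0.211408 = 0.788592 ≈ 0.7886

0.7886


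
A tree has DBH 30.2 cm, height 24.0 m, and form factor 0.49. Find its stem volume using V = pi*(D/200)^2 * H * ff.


(D/200)^2 = (30.2/200)^2 = 0.151^2 = 0.022801
BA = 3.141593 * 0.022801 = 0.0716315 m^2
V = 0.0716315 * 24.0 * 0.49 = 0.842386 ≈ 0.842 m^3

0.842 m^3


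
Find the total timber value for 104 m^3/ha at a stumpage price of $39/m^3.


Value = 104 * 39 = $4056/ha

$4056/ha


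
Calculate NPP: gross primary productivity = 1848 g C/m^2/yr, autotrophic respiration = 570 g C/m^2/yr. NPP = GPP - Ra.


NPP = GPP - Ra = 1848 - 570 = 1278 g C/m^2/yr

1278 g C/m^2/yr


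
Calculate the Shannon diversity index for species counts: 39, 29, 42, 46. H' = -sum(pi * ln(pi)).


Total N = 39 + 29 + 42 + 46 = 156
Per-species terms:
  p = 39/156 = 0.250000; ln(p) = -1.386294; p*ln(p) = 0.250000 * (-1.386294) = -0.346574
  p = 29/156 = 0.185897; ln(p) = -1.682563; p*ln(p) = 0.185897 * (-1.682563) = -0.312783
  p = 42/156 = 0.269231; ln(p) = -1.312186; p*ln(p) = 0.269231 * (-1.312186) = -0.353281
  p = 46/156 = 0.294872; ln(p) = -1.221214; p*ln(p) = 0.294872 * (-1.221214) = -0.360102
sum(p*ln(p)) = (-0.346574) + (-0.312783) + (-0.353281) + (-0.360102) = -1.372740
H' = -(-1.372740) = 1.372740 ≈ 1.3727

1.3727


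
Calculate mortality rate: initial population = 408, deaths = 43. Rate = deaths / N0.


Mortality rate = 43 / 408 = 0.105392 ≈ 0.1054

0.1054


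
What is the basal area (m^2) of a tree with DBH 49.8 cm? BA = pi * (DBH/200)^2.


D/200 = 49.8/200 = 0.249 m
(D/200)^2 = 0.249^2 = 0.062001
BA = 3.141593 * 0.062001 = 0.194782 ≈ 0.1948 m^2

0.1948 m^2


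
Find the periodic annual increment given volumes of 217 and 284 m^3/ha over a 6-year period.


PAI = (V2 - V1) / period = (284 - 217) / 6 = 67 / 6 = 11.1667 ≈ 11.17 m^3/ha/yr

11.17 m^3/ha/yr


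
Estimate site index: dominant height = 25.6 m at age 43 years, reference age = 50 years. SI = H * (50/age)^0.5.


50/43 = 1.16279
(1.16279)^0.5 = 1.07833
SI = 25.6 * 1.07833 = 27.6052 ≈ 27.6 m

27.6 m


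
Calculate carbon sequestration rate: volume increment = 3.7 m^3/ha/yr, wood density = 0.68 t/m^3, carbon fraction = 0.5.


C = 3.7 * 0.68 * 0.5 = 1.258 ≈ 1.26 t C/ha/yr

1.26 t C/ha/yr


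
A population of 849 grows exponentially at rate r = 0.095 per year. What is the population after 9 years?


r*t = 0.095 * 9 = 0.855
exp(0.855) = 2.35137
N = 849 * 2.35137 = 1996.31 ≈ 1996

1996


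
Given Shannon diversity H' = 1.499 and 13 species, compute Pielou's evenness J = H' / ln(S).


ln(13) = 2.56495
J = H' / ln(S) = 1.499 / 2.56495 = 0.584417 ≈ 0.5844

0.5844


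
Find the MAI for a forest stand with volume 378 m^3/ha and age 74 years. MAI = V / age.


MAI = 378 / 74 = 5.1081 ≈ 5.11 m^3/ha/yr

5.11 m^3/ha/yr


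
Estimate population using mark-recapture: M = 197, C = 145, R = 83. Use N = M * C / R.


N = M * C / R = 197 * 145 / 83 = 28565 / 83 = 344.16 ≈ 344

344 individuals


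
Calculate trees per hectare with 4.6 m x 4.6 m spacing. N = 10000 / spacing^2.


N = 10000 / 4.6^2 = 10000 / 21.16 = 472.590 ≈ 473 trees/ha

473 trees/ha


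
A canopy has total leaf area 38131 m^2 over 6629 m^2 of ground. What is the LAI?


LAI = 38131 / 6629 = 5.7521 ≈ 5.75

5.75


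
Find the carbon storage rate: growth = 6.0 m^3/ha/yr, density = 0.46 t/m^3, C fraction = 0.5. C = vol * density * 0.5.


C = 6.0 * 0.46 * 0.5 = 1.38 t C/ha/yr

1.38 t C/ha/yr


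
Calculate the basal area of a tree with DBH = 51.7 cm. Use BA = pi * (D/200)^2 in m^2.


D/200 = 51.7/200 = 0.2585 m
(D/200)^2 = 0.2585^2 = 0.06682225
BA = 3.141593 * 0.06682225 = 0.209928 ≈ 0.2099 m^2

0.2099 m^2


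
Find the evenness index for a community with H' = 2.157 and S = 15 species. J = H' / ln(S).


ln(15) = 2.70805
J = H' / ln(S) = 2.157 / 2.70805 = 0.796514 ≈ 0.7965

0.7965


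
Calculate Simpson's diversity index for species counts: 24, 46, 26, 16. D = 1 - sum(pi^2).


Total N = 24 + 46 + 26 + 16 = 112
Per-species terms:
  p = 24/112 = 0.214286; p^2 = 0.214286^2 = 0.045918
  p = 46/112 = 0.410714; p^2 = 0.410714^2 = 0.168686
  p = 26/112 = 0.232143; p^2 = 0.232143^2 = 0.053890
  p = 16/112 = 0.142857; p^2 = 0.142857^2 = 0.020408
sum(p^2) = 0.045918 + 0.168686 + 0.053890 + 0.020408 = 0.288902
D = 1 - 0.288902 = 0.711098 ≈ 0.7111

0.7111


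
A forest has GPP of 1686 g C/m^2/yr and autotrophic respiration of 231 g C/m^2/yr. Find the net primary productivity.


NPP = GPP - Ra = 1686 - 231 = 1455 g C/m^2/yr

1455 g C/m^2/yr


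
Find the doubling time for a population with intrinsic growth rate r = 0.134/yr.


td = ln(2) / 0.134 = 0.693147 / 0.134 = 5.17274 ≈ 5.2 years

5.2 years


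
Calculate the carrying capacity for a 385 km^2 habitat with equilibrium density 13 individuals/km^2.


K = 13 * 385 = 5005 individuals

5005 individuals


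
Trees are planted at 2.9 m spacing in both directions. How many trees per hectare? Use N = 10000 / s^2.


N = 10000 / 2.9^2 = 10000 / 8.41 = 1189.06 ≈ 1189 trees/ha

1189 trees/ha


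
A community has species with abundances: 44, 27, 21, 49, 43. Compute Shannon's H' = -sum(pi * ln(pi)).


Total N = 44 + 27 + 21 + 49 + 43 = 184
Per-species terms:
  p = 44/184 = 0.239130; ln(p) = -1.430748; p*ln(p) = 0.239130 * (-1.430748) = -0.342135
  p = 27/184 = 0.146739; ln(p) = -1.919100; p*ln(p) = 0.146739 * (-1.919100) = -0.281607
  p = 21/184 = 0.114130; ln(p) = -2.170417; p*ln(p) = 0.114130 * (-2.170417) = -0.247710
  p = 49/184 = 0.266304; ln(p) = -1.323117; p*ln(p) = 0.266304 * (-1.323117) = -0.352351
  p = 43/184 = 0.233696; ln(p) = -1.453734; p*ln(p) = 0.233696 * (-1.453734) = -0.339732
sum(p*ln(p)) = (-0.342135) + (-0.281607) + (-0.247710) + (-0.352351) + (-0.339732) = -1.563535
H' = -(-1.563535) = 1.563535 ≈ 1.5635

1.5635


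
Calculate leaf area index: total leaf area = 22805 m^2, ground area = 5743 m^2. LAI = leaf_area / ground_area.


LAI = 22805 / 5743 = 3.9709 ≈ 3.97

3.97


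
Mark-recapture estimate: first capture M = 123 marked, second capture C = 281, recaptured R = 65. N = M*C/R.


N = M * C / R = 123 * 281 / 65 = 34563 / 65 = 531.74 ≈ 532

532 individuals


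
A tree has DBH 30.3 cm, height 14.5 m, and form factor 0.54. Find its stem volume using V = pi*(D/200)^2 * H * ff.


(D/200)^2 = (30.3/200)^2 = 0.1515^2 = 0.02295225
BA = 3.141593 * 0.02295225 = 0.0721066 m^2
V = 0.0721066 * 14.5 * 0.54 = 0.564595 ≈ 0.565 m^3

0.565 m^3


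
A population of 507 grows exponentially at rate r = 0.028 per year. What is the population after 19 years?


r*t = 0.028 * 19 = 0.532
exp(0.532) = 1.70233
N = 507 * 1.70233 = 863.081 ≈ 863

863


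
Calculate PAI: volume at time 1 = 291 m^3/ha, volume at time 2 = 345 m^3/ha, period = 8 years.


PAI = (V2 - V1) / period = (345 - 291) / 8 = 54 / 8 = 6.75 m^3/ha/yr

6.75 m^3/ha/yr


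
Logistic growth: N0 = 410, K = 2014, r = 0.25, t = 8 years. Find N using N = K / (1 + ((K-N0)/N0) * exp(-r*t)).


(K - N0)/N0 = (2014 - 410)/410 = 1604/410 = 3.91220
r*t = 0.25 * 8 = 2; exp(-2) = 0.135335
3.91220 * 0.135335 = 0.529458
1 + 0.529458 = 1.52946
N = 2014 / 1.52946 = 1316.80 ≈ 1317

1317


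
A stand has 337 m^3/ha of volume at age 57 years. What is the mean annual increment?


MAI = 337 / 57 = 5.9123 ≈ 5.91 m^3/ha/yr

5.91 m^3/ha/yr


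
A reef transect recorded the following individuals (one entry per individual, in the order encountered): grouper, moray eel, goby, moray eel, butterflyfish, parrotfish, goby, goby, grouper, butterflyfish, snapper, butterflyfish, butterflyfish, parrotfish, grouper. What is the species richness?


Total individuals logged = 15
Distinct species (count of individuals): grouper (3), moray eel (2), goby (3), butterflyfish (4), parrotfish (2), snapper (1)
Species richness = number of distinct species = 6

6


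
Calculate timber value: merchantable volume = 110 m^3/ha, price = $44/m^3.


Value = 110 * 44 = $4840/ha

$4840/ha


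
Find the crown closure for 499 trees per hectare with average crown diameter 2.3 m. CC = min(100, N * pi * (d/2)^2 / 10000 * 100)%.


(d/2)^2 = (2.3/2)^2 = 1.15^2 = 1.3225
Crown area = 3.141593 * 1.3225 = 4.15476 m^2
N * area / 10000 * 100 = 499 * 4.15476 / 10000 * 100 = 20.7323
CC = min(100, 20.7323) = 20.7323 ≈ 20.7%

20.7%


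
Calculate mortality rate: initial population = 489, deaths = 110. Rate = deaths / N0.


Mortality rate = 110 / 489 = 0.224949 ≈ 0.2249

0.2249


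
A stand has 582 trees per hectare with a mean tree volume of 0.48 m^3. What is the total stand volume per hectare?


V_stand = 582 * 0.48 = 279.36 ≈ 279.4 m^3/ha

279.4 m^3/ha


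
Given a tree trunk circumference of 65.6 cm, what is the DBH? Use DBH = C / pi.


DBH = C / pi = 65.6 / 3.141593 = 20.8811 ≈ 20.88 cm

20.88 cm


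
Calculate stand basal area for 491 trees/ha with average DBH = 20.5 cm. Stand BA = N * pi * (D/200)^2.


(D/200)^2 = (20.5/200)^2 = 0.1025^2 = 0.01050625
Individual BA = 3.141593 * 0.01050625 = 0.0330064 m^2
Stand BA = 491 * 0.0330064 = 16.2061 ≈ 16.21 m^2/ha

16.21 m^2/ha


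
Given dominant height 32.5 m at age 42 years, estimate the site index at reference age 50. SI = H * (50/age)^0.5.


50/42 = 1.19048
(1.19048)^0.5 = 1.09109
SI = 32.5 * 1.09109 = 35.4604 ≈ 35.5 m

35.5 m


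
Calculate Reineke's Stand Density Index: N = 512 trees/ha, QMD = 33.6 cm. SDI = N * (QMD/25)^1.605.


QMD/25 = 33.6/25 = 1.344
(1.344)^1.605 = exp(1.605 * ln(1.344)) = exp(1.605 * 0.295650) = exp(0.474518) = 1.60724
SDI = 512 * 1.60724 = 822.907 ≈ 823

823


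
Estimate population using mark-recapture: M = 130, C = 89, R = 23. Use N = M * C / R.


N = M * C / R = 130 * 89 / 23 = 11570 / 23 = 503.04 ≈ 503

503 individuals


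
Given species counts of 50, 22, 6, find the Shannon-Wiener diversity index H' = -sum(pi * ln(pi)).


Total N = 50 + 22 + 6 = 78
Per-species terms:
  p = 50/78 = 0.641026; ln(p) = -0.444685; p*ln(p) = 0.641026 * (-0.444685) = -0.285055
  p = 22/78 = 0.282051; ln(p) = -1.265667; p*ln(p) = 0.282051 * (-1.265667) = -0.356983
  p = 6/78 = 0.076923; ln(p) = -2.564950; p*ln(p) = 0.076923 * (-2.564950) = -0.197304
sum(p*ln(p)) = (-0.285055) + (-0.356983) + (-0.197304) = -0.839342
H' = -(-0.839342) = 0.839342 ≈ 0.8393

0.8393


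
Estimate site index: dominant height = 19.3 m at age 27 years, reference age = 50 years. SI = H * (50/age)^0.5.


50/27 = 1.85185
(1.85185)^0.5 = 1.36083
SI = 19.3 * 1.36083 = 26.2640 ≈ 26.3 m

26.3 m


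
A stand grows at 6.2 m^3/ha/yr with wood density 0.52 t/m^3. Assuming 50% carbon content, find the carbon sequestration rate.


C = 6.2 * 0.52 * 0.5 = 1.612 ≈ 1.61 t C/ha/yr

1.61 t C/ha/yr


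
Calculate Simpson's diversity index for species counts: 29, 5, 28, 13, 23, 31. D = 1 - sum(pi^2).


Total N = 29 + 5 + 28 + 13 + 23 + 31 = 129
Per-species terms:
  p = 29/129 = 0.224806; p^2 = 0.224806^2 = 0.050538
  p = 5/129 = 0.038760; p^2 = 0.038760^2 = 0.001502
  p = 28/129 = 0.217054; p^2 = 0.217054^2 = 0.047112
  p = 13/129 = 0.100775; p^2 = 0.100775^2 = 0.010156
  p = 23/129 = 0.178295; p^2 = 0.178295^2 = 0.031789
  p = 31/129 = 0.240310; p^2 = 0.240310^2 = 0.057749
sum(p^2) = 0.050538 + 0.001502 + 0.047112 + 0.010156 + 0.031789 + 0.057749 = 0.198846
D = 1 - 0.198846 = 0.801154 ≈ 0.8012

0.8012


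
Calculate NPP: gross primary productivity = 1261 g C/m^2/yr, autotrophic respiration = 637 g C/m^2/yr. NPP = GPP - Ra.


NPP = GPP - Ra = 1261 - 637 = 624 g C/m^2/yr

624 g C/m^2/yr


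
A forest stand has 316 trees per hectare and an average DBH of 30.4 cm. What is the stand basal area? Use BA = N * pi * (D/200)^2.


(D/200)^2 = (30.4/200)^2 = 0.152^2 = 0.023104
Individual BA = 3.141593 * 0.023104 = 0.0725834 m^2
Stand BA = 316 * 0.0725834 = 22.9364 ≈ 22.94 m^2/ha

22.94 m^2/ha


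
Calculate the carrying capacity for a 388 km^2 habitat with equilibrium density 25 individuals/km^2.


K = 25 * 388 = 9700 individuals

9700 individuals


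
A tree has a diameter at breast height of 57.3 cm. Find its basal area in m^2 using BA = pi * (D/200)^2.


D/200 = 57.3/200 = 0.2865 m
(D/200)^2 = 0.2865^2 = 0.08208225
BA = 3.141593 * 0.08208225 = 0.257869 ≈ 0.2579 m^2

0.2579 m^2


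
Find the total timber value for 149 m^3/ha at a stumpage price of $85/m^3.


Value = 149 * 85 = $12665/ha

$12665/ha


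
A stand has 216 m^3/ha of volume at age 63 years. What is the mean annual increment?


MAI = 216 / 63 = 3.4286 ≈ 3.43 m^3/ha/yr

3.43 m^3/ha/yr


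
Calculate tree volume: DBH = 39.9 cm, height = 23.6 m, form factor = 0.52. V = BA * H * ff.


(D/200)^2 = (39.9/200)^2 = 0.1995^2 = 0.03980025
BA = 3.141593 * 0.03980025 = 0.125036 m^2
V = 0.125036 * 23.6 * 0.52 = 1.53444 ≈ 1.534 m^3

1.534 m^3


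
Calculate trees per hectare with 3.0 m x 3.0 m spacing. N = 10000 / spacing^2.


N = 10000 / 3.0^2 = 10000 / 9 = 1111.11 ≈ 1111 trees/ha

1111 trees/ha


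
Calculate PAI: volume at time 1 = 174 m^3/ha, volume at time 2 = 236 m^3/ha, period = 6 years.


PAI = (V2 - V1) / period = (236 - 174) / 6 = 62 / 6 = 10.3333 ≈ 10.33 m^3/ha/yr

10.33 m^3/ha/yr


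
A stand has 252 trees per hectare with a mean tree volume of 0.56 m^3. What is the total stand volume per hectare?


V_stand = 252 * 0.56 = 141.12 ≈ 141.1 m^3/ha

141.1 m^3/ha


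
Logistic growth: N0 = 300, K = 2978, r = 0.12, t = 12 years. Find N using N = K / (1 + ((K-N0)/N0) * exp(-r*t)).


(K - N0)/N0 = (2978 - 300)/300 = 2678/300 = 8.92667
r*t = 0.12 * 12 = 1.44; exp(-1.44) = 0.236928
8.92667 * 0.236928 = 2.11498
1 + 2.11498 = 3.11498
N = 2978 / 3.11498 = 956.025 ≈ 956

956


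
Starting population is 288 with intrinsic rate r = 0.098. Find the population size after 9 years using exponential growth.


r*t = 0.098 * 9 = 0.882
exp(0.882) = 2.41573
N = 288 * 2.41573 = 695.730 ≈ 696

696


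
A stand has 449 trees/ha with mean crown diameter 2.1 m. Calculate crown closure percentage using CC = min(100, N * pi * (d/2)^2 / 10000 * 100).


(d/2)^2 = (2.1/2)^2 = 1.05^2 = 1.1025
Crown area = 3.141593 * 1.1025 = 3.46361 m^2
N * area / 10000 * 100 = 449 * 3.46361 / 10000 * 100 = 15.5516
CC = min(100, 15.5516) = 15.5516 ≈ 15.6%

15.6%


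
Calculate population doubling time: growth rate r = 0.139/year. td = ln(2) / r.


td = ln(2) / 0.139 = 0.693147 / 0.139 = 4.98667 ≈ 5.0 years

5.0 years


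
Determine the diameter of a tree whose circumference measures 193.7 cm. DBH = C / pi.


DBH = C / pi = 193.7 / 3.141593 = 61.6566 ≈ 61.66 cm

61.66 cm


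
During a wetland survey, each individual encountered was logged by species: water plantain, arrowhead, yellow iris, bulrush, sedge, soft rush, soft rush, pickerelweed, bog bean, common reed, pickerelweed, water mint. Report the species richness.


Total individuals logged = 12
Distinct species (count of individuals): water plantain (1), arrowhead (1), yellow iris (1), bulrush (1), sedge (1), soft rush (2), pickerelweed (2), bog bean (1), common reed (1), water mint (1)
Species richness = number of distinct species = 10

10


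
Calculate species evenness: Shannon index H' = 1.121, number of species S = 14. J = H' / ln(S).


ln(14) = 2.63906
J = H' / ln(S) = 1.121 / 2.63906 = 0.424772 ≈ 0.4248

0.4248


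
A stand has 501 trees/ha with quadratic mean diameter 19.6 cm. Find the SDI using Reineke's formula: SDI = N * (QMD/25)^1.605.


QMD/25 = 19.6/25 = 0.784
(0.784)^1.605 = exp(1.605 * ln(0.784)) = exp(1.605 * (-0.243346)) = exp(-0.390570) = 0.676671
SDI = 501 * 0.676671 = 339.012 ≈ 339

339


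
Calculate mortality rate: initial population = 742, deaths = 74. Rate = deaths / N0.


Mortality rate = 74 / 742 = 0.099730 ≈ 0.0997

0.0997


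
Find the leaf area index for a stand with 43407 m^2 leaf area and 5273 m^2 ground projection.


LAI = 43407 / 5273 = 8.2319 ≈ 8.23

8.23


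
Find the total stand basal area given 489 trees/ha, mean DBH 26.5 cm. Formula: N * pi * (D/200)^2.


(D/200)^2 = (26.5/200)^2 = 0.1325^2 = 0.01755625
Individual BA = 3.141593 * 0.01755625 = 0.0551546 m^2
Stand BA = 489 * 0.0551546 = 26.9706 ≈ 26.97 m^2/ha

26.97 m^2/ha


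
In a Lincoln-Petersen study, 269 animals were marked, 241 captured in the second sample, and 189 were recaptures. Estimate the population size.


N = M * C / R = 269 * 241 / 189 = 64829 / 189 = 343.01 ≈ 343

343 individuals


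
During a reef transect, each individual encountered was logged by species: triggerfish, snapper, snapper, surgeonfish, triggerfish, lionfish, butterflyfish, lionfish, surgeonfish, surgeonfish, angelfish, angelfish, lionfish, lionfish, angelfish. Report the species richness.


Total individuals logged = 15
Distinct species (count of individuals): triggerfish (2), snapper (2), surgeonfish (3), lionfish (4), butterflyfish (1), angelfish (3)
Species richness = number of distinct species = 6

6


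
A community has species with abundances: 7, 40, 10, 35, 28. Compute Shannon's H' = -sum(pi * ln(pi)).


Total N = 7 + 40 + 10 + 35 + 28 = 120
Per-species terms:
  p = 7/120 = 0.058333; ln(p) = -2.841587; p*ln(p) = 0.058333 * (-2.841587) = -0.165758
  p = 40/120 = 0.333333; ln(p) = -1.098613; p*ln(p) = 0.333333 * (-1.098613) = -0.366204
  p = 10/120 = 0.083333; ln(p) = -2.484911; p*ln(p) = 0.083333 * (-2.484911) = -0.207075
  p = 35/120 = 0.291667; ln(p) = -1.232143; p*ln(p) = 0.291667 * (-1.232143) = -0.359375
  p = 28/120 = 0.233333; ln(p) = -1.455289; p*ln(p) = 0.233333 * (-1.455289) = -0.339567
sum(p*ln(p)) = (-0.165758) + (-0.366204) + (-0.207075) + (-0.359375) + (-0.339567) = -1.437979
H' = -(-1.437979) = 1.437979 ≈ 1.4380

1.4380


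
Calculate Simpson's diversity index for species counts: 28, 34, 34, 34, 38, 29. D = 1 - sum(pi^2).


Total N = 28 + 34 + 34 + 34 + 38 + 29 = 197
Per-species terms:
  p = 28/197 = 0.142132; p^2 = 0.142132^2 = 0.020202
  p = 34/197 = 0.172589; p^2 = 0.172589^2 = 0.029787
  p = 34/197 = 0.172589; p^2 = 0.172589^2 = 0.029787
  p = 34/197 = 0.172589; p^2 = 0.172589^2 = 0.029787
  p = 38/197 = 0.192893; p^2 = 0.192893^2 = 0.037208
  p = 29/197 = 0.147208; p^2 = 0.147208^2 = 0.021670
sum(p^2) = 0.020202 + 0.029787 + 0.029787 + 0.029787 + 0.037208 + 0.021670 = 0.168441
D = 1 - 0.168441 = 0.831559 ≈ 0.8316

0.8316


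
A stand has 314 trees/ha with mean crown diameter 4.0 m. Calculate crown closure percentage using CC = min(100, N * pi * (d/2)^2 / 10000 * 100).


(d/2)^2 = (4.0/2)^2 = 2^2 = 4
Crown area = 3.141593 * 4 = 12.5664 m^2
N * area / 10000 * 100 = 314 * 12.5664 / 10000 * 100 = 39.4585
CC = min(100, 39.4585) = 39.4585 ≈ 39.5%

39.5%


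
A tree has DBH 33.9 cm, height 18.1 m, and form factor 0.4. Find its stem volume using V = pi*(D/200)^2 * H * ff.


(D/200)^2 = (33.9/200)^2 = 0.1695^2 = 0.02873025
BA = 3.141593 * 0.02873025 = 0.0902588 m^2
V = 0.0902588 * 18.1 * 0.4 = 0.653474 ≈ 0.653 m^3

0.653 m^3


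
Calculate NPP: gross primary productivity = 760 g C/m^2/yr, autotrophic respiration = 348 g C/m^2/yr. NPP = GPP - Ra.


NPP = GPP - Ra = 760 - 348 = 412 g C/m^2/yr

412 g C/m^2/yr


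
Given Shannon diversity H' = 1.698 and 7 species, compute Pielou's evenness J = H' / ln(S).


ln(7) = 1.94591
J = H' / ln(S) = 1.698 / 1.94591 = 0.872599 ≈ 0.8726

0.8726


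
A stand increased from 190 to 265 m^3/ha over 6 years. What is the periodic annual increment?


PAI = (V2 - V1) / period = (265 - 190) / 6 = 75 / 6 = 12.50 m^3/ha/yr

12.50 m^3/ha/yr


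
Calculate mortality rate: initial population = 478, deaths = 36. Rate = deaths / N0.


Mortality rate = 36 / 478 = 0.075314 ≈ 0.0753

0.0753


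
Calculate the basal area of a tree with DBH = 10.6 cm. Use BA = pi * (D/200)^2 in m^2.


D/200 = 10.6/200 = 0.053 m
(D/200)^2 = 0.053^2 = 0.002809
BA = 3.141593 * 0.002809 = 0.00882473 ≈ 0.0088 m^2

0.0088 m^2


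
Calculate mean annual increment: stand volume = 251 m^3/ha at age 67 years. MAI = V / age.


MAI = 251 / 67 = 3.7463 ≈ 3.75 m^3/ha/yr

3.75 m^3/ha/yr


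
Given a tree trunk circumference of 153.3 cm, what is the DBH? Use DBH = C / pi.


DBH = C / pi = 153.3 / 3.141593 = 48.7969 ≈ 48.80 cm

48.80 cm


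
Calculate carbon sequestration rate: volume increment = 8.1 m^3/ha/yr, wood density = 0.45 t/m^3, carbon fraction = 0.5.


C = 8.1 * 0.45 * 0.5 = 1.8225 ≈ 1.82 t C/ha/yr

1.82 t C/ha/yr


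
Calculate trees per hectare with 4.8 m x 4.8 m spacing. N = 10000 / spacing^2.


N = 10000 / 4.8^2 = 10000 / 23.04 = 434.028 ≈ 434 trees/ha

434 trees/ha


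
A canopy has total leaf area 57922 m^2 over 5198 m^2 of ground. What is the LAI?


LAI = 57922 / 5198 = 11.1431 ≈ 11.14

11.14


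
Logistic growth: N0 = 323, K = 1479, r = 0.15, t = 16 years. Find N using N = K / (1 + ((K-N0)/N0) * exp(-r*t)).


(K - N0)/N0 = (1479 - 323)/323 = 1156/323 = 3.57895
r*t = 0.15 * 16 = 2.4; exp(-2.4) = 0.0907180
3.57895 * 0.0907180 = 0.324675
1 + 0.324675 = 1.32468
N = 1479 / 1.32468 = 1116.50 ≈ 1117

1117


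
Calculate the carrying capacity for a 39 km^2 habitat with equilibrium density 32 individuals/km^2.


K = 32 * 39 = 1248 individuals

1248 individuals


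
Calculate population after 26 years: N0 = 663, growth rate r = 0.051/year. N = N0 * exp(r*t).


r*t = 0.051 * 26 = 1.326
exp(1.326) = 3.76595
N = 663 * 3.76595 = 2496.82 ≈ 2497

2497


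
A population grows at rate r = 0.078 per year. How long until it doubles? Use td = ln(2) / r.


td = ln(2) / 0.078 = 0.693147 / 0.078 = 8.88650 ≈ 8.9 years

8.9 years


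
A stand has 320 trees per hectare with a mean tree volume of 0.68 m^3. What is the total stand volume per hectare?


V_stand = 320 * 0.68 = 217.6 m^3/ha

217.6 m^3/ha


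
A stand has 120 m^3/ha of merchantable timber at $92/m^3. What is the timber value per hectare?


Value = 120 * 92 = $11040/ha

$11040/ha


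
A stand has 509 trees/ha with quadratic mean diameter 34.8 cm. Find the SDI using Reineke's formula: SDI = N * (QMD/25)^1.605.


QMD/25 = 34.8/25 = 1.392
(1.392)^1.605 = exp(1.605 * ln(1.392)) = exp(1.605 * 0.330742) = exp(0.530841) = 1.70036
SDI = 509 * 1.70036 = 865.483 ≈ 865

865


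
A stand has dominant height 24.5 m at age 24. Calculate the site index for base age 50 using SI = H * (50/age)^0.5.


50/24 = 2.08333
(2.08333)^0.5 = 1.44337
SI = 24.5 * 1.44337 = 35.3626 ≈ 35.4 m

35.4 m


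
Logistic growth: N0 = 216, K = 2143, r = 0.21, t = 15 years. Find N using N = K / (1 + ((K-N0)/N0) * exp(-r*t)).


(K - N0)/N0 = (2143 - 216)/216 = 1927/216 = 8.92130
r*t = 0.21 * 15 = 3.15; exp(-3.15) = 0.0428521
8.92130 * 0.0428521 = 0.382296
1 + 0.382296 = 1.38230
N = 2143 / 1.38230 = 1550.31 ≈ 1550

1550


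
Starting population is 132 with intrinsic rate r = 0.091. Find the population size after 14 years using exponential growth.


r*t = 0.091 * 14 = 1.274
exp(1.274) = 3.57512
N = 132 * 3.57512 = 471.916 ≈ 472

472
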